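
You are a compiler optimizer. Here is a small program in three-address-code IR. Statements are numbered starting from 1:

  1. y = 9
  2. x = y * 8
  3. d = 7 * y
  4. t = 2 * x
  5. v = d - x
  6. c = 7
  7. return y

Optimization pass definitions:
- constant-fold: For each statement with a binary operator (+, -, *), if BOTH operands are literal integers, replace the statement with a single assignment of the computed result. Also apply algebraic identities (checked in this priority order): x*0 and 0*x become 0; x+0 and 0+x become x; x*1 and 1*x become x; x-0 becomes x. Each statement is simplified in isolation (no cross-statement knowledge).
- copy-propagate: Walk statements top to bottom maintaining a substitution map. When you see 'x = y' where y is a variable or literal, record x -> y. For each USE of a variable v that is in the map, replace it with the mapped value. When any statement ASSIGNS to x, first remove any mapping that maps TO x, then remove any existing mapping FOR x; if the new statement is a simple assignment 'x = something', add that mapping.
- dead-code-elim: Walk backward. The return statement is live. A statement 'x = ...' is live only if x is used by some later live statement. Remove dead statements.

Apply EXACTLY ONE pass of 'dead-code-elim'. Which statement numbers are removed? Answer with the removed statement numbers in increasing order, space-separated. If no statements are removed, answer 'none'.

Backward liveness scan:
Stmt 1 'y = 9': KEEP (y is live); live-in = []
Stmt 2 'x = y * 8': DEAD (x not in live set ['y'])
Stmt 3 'd = 7 * y': DEAD (d not in live set ['y'])
Stmt 4 't = 2 * x': DEAD (t not in live set ['y'])
Stmt 5 'v = d - x': DEAD (v not in live set ['y'])
Stmt 6 'c = 7': DEAD (c not in live set ['y'])
Stmt 7 'return y': KEEP (return); live-in = ['y']
Removed statement numbers: [2, 3, 4, 5, 6]
Surviving IR:
  y = 9
  return y

Answer: 2 3 4 5 6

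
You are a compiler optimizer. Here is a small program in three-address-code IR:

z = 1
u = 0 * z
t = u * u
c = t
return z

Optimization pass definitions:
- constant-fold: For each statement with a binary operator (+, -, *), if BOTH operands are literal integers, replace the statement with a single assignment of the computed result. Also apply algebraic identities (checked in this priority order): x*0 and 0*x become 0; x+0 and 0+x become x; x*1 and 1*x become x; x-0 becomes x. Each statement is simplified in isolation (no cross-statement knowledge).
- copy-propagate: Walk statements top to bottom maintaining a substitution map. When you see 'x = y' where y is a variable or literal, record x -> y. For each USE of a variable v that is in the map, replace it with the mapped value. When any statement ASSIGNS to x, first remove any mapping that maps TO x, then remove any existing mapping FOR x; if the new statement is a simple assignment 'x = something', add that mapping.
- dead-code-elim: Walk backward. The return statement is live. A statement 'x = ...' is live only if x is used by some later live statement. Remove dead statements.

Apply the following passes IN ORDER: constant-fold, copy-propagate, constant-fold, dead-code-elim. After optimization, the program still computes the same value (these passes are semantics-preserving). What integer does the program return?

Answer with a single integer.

Initial IR:
  z = 1
  u = 0 * z
  t = u * u
  c = t
  return z
After constant-fold (5 stmts):
  z = 1
  u = 0
  t = u * u
  c = t
  return z
After copy-propagate (5 stmts):
  z = 1
  u = 0
  t = 0 * 0
  c = t
  return 1
After constant-fold (5 stmts):
  z = 1
  u = 0
  t = 0
  c = t
  return 1
After dead-code-elim (1 stmts):
  return 1
Evaluate:
  z = 1  =>  z = 1
  u = 0 * z  =>  u = 0
  t = u * u  =>  t = 0
  c = t  =>  c = 0
  return z = 1

Answer: 1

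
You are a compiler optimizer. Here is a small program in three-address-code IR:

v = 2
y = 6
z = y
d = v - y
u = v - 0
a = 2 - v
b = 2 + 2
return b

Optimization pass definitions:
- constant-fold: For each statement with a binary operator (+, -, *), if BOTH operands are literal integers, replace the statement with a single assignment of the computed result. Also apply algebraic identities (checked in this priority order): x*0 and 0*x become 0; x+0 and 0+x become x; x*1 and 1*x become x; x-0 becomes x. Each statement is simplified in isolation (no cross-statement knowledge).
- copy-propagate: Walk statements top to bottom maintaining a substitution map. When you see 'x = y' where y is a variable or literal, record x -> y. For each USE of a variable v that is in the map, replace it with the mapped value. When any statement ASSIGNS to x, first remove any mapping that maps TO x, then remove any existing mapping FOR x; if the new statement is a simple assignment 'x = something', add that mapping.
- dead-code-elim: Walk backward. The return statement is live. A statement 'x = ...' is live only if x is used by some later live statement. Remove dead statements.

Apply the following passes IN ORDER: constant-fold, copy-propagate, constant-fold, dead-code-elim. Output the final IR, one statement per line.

Answer: return 4

Derivation:
Initial IR:
  v = 2
  y = 6
  z = y
  d = v - y
  u = v - 0
  a = 2 - v
  b = 2 + 2
  return b
After constant-fold (8 stmts):
  v = 2
  y = 6
  z = y
  d = v - y
  u = v
  a = 2 - v
  b = 4
  return b
After copy-propagate (8 stmts):
  v = 2
  y = 6
  z = 6
  d = 2 - 6
  u = 2
  a = 2 - 2
  b = 4
  return 4
After constant-fold (8 stmts):
  v = 2
  y = 6
  z = 6
  d = -4
  u = 2
  a = 0
  b = 4
  return 4
After dead-code-elim (1 stmts):
  return 4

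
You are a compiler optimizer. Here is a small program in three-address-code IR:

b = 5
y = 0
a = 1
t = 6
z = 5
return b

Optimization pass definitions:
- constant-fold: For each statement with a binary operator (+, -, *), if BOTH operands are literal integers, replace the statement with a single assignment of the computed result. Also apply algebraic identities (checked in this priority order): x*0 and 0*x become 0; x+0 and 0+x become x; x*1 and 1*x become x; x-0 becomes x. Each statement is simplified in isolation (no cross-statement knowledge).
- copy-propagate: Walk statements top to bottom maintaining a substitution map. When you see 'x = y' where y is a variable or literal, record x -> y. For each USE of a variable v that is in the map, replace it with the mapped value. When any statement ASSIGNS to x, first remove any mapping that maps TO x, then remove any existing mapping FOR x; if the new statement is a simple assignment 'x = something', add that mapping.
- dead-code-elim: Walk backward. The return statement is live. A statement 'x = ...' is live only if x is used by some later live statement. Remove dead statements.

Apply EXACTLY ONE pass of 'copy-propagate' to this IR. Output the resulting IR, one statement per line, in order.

Applying copy-propagate statement-by-statement:
  [1] b = 5  (unchanged)
  [2] y = 0  (unchanged)
  [3] a = 1  (unchanged)
  [4] t = 6  (unchanged)
  [5] z = 5  (unchanged)
  [6] return b  -> return 5
Result (6 stmts):
  b = 5
  y = 0
  a = 1
  t = 6
  z = 5
  return 5

Answer: b = 5
y = 0
a = 1
t = 6
z = 5
return 5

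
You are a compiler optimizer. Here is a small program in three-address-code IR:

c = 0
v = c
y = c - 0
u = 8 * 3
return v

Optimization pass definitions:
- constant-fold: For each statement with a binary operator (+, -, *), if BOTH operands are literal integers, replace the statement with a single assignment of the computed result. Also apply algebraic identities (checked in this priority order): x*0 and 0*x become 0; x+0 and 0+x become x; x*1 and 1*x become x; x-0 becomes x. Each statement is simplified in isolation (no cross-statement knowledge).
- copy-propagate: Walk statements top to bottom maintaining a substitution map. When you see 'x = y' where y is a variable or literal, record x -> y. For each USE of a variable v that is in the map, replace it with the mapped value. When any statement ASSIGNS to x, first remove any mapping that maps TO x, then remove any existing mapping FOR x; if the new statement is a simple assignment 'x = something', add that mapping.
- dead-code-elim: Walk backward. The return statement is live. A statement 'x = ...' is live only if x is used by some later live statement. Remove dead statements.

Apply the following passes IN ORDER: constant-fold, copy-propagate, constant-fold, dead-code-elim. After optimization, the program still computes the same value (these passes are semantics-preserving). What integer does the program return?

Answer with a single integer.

Answer: 0

Derivation:
Initial IR:
  c = 0
  v = c
  y = c - 0
  u = 8 * 3
  return v
After constant-fold (5 stmts):
  c = 0
  v = c
  y = c
  u = 24
  return v
After copy-propagate (5 stmts):
  c = 0
  v = 0
  y = 0
  u = 24
  return 0
After constant-fold (5 stmts):
  c = 0
  v = 0
  y = 0
  u = 24
  return 0
After dead-code-elim (1 stmts):
  return 0
Evaluate:
  c = 0  =>  c = 0
  v = c  =>  v = 0
  y = c - 0  =>  y = 0
  u = 8 * 3  =>  u = 24
  return v = 0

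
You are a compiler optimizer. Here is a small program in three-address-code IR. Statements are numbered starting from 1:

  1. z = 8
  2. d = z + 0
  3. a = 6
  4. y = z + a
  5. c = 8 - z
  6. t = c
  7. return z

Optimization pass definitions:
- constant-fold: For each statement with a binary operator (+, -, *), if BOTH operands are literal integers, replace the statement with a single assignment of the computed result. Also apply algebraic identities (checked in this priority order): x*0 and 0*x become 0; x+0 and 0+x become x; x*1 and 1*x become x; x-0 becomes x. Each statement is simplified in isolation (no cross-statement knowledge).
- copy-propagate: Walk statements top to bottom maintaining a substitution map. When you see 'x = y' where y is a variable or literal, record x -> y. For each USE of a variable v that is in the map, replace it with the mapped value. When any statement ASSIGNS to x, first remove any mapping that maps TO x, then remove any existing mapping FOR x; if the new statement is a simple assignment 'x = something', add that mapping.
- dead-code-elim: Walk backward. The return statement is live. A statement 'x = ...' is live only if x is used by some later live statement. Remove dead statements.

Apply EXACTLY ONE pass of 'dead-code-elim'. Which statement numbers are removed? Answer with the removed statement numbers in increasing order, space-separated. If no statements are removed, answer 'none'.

Backward liveness scan:
Stmt 1 'z = 8': KEEP (z is live); live-in = []
Stmt 2 'd = z + 0': DEAD (d not in live set ['z'])
Stmt 3 'a = 6': DEAD (a not in live set ['z'])
Stmt 4 'y = z + a': DEAD (y not in live set ['z'])
Stmt 5 'c = 8 - z': DEAD (c not in live set ['z'])
Stmt 6 't = c': DEAD (t not in live set ['z'])
Stmt 7 'return z': KEEP (return); live-in = ['z']
Removed statement numbers: [2, 3, 4, 5, 6]
Surviving IR:
  z = 8
  return z

Answer: 2 3 4 5 6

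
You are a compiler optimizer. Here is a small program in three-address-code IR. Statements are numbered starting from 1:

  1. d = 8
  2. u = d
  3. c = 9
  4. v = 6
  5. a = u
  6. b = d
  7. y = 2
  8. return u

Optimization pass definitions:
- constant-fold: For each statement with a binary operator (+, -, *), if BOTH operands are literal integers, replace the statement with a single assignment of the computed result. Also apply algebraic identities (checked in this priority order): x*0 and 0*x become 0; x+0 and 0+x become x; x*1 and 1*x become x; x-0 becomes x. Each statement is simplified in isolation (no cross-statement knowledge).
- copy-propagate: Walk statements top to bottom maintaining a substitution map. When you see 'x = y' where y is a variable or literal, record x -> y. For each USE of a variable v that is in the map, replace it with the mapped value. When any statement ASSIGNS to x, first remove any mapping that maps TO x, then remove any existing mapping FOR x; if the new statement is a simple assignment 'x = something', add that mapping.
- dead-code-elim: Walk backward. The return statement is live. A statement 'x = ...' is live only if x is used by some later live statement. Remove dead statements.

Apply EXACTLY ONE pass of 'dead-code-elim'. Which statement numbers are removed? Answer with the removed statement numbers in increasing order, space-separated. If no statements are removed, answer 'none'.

Answer: 3 4 5 6 7

Derivation:
Backward liveness scan:
Stmt 1 'd = 8': KEEP (d is live); live-in = []
Stmt 2 'u = d': KEEP (u is live); live-in = ['d']
Stmt 3 'c = 9': DEAD (c not in live set ['u'])
Stmt 4 'v = 6': DEAD (v not in live set ['u'])
Stmt 5 'a = u': DEAD (a not in live set ['u'])
Stmt 6 'b = d': DEAD (b not in live set ['u'])
Stmt 7 'y = 2': DEAD (y not in live set ['u'])
Stmt 8 'return u': KEEP (return); live-in = ['u']
Removed statement numbers: [3, 4, 5, 6, 7]
Surviving IR:
  d = 8
  u = d
  return u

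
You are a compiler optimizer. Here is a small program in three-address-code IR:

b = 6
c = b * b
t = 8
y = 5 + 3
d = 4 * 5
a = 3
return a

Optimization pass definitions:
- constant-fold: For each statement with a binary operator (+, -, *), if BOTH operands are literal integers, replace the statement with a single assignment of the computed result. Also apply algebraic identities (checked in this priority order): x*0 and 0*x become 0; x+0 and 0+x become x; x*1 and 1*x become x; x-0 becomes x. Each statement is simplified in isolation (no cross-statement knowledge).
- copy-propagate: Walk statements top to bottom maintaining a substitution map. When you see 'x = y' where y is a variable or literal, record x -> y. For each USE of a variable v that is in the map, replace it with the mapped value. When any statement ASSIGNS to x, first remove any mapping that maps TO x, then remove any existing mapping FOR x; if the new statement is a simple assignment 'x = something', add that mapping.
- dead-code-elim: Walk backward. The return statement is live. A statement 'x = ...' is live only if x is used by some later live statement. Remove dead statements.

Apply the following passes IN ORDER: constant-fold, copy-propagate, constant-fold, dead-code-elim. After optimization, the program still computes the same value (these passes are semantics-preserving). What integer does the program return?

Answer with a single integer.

Initial IR:
  b = 6
  c = b * b
  t = 8
  y = 5 + 3
  d = 4 * 5
  a = 3
  return a
After constant-fold (7 stmts):
  b = 6
  c = b * b
  t = 8
  y = 8
  d = 20
  a = 3
  return a
After copy-propagate (7 stmts):
  b = 6
  c = 6 * 6
  t = 8
  y = 8
  d = 20
  a = 3
  return 3
After constant-fold (7 stmts):
  b = 6
  c = 36
  t = 8
  y = 8
  d = 20
  a = 3
  return 3
After dead-code-elim (1 stmts):
  return 3
Evaluate:
  b = 6  =>  b = 6
  c = b * b  =>  c = 36
  t = 8  =>  t = 8
  y = 5 + 3  =>  y = 8
  d = 4 * 5  =>  d = 20
  a = 3  =>  a = 3
  return a = 3

Answer: 3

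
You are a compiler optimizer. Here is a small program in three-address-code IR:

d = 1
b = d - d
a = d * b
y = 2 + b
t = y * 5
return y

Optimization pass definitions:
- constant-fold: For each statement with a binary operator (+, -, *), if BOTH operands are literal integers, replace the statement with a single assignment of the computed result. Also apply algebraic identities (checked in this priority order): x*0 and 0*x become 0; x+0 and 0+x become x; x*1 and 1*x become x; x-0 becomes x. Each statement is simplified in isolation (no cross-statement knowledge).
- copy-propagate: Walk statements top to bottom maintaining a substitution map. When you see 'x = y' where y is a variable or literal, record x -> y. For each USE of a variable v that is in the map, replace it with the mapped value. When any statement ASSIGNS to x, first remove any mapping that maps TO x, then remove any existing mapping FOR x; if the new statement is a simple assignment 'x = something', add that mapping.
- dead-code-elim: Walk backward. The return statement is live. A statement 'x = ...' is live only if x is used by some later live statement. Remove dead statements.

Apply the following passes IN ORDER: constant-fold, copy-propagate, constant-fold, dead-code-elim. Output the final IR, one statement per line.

Answer: b = 0
y = 2 + b
return y

Derivation:
Initial IR:
  d = 1
  b = d - d
  a = d * b
  y = 2 + b
  t = y * 5
  return y
After constant-fold (6 stmts):
  d = 1
  b = d - d
  a = d * b
  y = 2 + b
  t = y * 5
  return y
After copy-propagate (6 stmts):
  d = 1
  b = 1 - 1
  a = 1 * b
  y = 2 + b
  t = y * 5
  return y
After constant-fold (6 stmts):
  d = 1
  b = 0
  a = b
  y = 2 + b
  t = y * 5
  return y
After dead-code-elim (3 stmts):
  b = 0
  y = 2 + b
  return y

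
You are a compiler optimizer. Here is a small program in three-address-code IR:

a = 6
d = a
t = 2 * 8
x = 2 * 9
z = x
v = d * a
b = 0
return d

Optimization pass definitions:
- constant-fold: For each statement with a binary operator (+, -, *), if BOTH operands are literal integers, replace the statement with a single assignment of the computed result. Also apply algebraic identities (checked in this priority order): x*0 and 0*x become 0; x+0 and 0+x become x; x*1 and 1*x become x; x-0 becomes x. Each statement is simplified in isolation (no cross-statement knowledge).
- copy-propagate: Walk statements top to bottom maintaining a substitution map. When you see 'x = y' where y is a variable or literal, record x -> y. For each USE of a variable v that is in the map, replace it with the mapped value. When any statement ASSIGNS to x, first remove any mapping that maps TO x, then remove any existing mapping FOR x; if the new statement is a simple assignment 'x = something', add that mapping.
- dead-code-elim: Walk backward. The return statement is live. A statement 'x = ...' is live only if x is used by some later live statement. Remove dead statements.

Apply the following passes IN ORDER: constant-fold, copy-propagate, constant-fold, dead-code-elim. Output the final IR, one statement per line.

Initial IR:
  a = 6
  d = a
  t = 2 * 8
  x = 2 * 9
  z = x
  v = d * a
  b = 0
  return d
After constant-fold (8 stmts):
  a = 6
  d = a
  t = 16
  x = 18
  z = x
  v = d * a
  b = 0
  return d
After copy-propagate (8 stmts):
  a = 6
  d = 6
  t = 16
  x = 18
  z = 18
  v = 6 * 6
  b = 0
  return 6
After constant-fold (8 stmts):
  a = 6
  d = 6
  t = 16
  x = 18
  z = 18
  v = 36
  b = 0
  return 6
After dead-code-elim (1 stmts):
  return 6

Answer: return 6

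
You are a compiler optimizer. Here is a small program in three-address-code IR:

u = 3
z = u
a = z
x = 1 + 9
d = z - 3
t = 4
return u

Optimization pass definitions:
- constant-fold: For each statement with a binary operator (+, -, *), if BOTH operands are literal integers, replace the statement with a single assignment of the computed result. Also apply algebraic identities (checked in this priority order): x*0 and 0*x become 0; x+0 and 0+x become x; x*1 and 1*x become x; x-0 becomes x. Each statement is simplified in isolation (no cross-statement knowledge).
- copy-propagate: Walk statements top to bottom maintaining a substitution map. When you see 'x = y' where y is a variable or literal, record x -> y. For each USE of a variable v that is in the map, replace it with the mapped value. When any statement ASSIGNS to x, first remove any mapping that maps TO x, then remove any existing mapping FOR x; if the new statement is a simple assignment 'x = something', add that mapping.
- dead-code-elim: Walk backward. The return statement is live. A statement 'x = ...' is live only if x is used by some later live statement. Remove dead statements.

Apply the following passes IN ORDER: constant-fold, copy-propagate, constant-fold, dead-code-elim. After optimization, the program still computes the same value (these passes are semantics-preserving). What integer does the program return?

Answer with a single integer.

Answer: 3

Derivation:
Initial IR:
  u = 3
  z = u
  a = z
  x = 1 + 9
  d = z - 3
  t = 4
  return u
After constant-fold (7 stmts):
  u = 3
  z = u
  a = z
  x = 10
  d = z - 3
  t = 4
  return u
After copy-propagate (7 stmts):
  u = 3
  z = 3
  a = 3
  x = 10
  d = 3 - 3
  t = 4
  return 3
After constant-fold (7 stmts):
  u = 3
  z = 3
  a = 3
  x = 10
  d = 0
  t = 4
  return 3
After dead-code-elim (1 stmts):
  return 3
Evaluate:
  u = 3  =>  u = 3
  z = u  =>  z = 3
  a = z  =>  a = 3
  x = 1 + 9  =>  x = 10
  d = z - 3  =>  d = 0
  t = 4  =>  t = 4
  return u = 3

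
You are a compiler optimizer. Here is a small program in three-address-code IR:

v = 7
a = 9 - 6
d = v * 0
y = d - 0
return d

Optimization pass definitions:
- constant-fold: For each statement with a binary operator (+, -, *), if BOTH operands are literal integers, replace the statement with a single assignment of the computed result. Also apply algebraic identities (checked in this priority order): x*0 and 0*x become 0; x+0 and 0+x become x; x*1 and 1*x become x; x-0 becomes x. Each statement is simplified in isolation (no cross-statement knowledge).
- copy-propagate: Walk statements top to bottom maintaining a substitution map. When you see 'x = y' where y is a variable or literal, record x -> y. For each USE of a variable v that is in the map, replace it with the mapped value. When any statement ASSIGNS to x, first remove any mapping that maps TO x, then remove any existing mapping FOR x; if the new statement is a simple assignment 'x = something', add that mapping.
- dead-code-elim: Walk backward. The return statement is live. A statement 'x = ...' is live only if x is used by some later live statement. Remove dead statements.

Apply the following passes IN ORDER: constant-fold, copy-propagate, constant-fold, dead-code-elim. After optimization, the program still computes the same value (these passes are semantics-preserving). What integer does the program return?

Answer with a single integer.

Answer: 0

Derivation:
Initial IR:
  v = 7
  a = 9 - 6
  d = v * 0
  y = d - 0
  return d
After constant-fold (5 stmts):
  v = 7
  a = 3
  d = 0
  y = d
  return d
After copy-propagate (5 stmts):
  v = 7
  a = 3
  d = 0
  y = 0
  return 0
After constant-fold (5 stmts):
  v = 7
  a = 3
  d = 0
  y = 0
  return 0
After dead-code-elim (1 stmts):
  return 0
Evaluate:
  v = 7  =>  v = 7
  a = 9 - 6  =>  a = 3
  d = v * 0  =>  d = 0
  y = d - 0  =>  y = 0
  return d = 0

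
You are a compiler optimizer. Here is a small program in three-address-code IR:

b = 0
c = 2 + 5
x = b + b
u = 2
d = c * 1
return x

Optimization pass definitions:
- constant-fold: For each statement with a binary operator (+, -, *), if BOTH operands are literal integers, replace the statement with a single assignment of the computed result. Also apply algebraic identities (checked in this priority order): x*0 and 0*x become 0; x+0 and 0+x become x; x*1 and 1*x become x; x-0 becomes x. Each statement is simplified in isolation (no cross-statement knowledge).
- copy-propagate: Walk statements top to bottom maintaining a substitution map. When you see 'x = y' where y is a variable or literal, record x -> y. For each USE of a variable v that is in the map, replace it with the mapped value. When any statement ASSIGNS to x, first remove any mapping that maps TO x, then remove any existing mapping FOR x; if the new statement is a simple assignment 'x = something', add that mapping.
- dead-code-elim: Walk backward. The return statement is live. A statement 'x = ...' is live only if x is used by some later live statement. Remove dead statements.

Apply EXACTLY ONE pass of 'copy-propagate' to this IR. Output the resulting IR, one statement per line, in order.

Applying copy-propagate statement-by-statement:
  [1] b = 0  (unchanged)
  [2] c = 2 + 5  (unchanged)
  [3] x = b + b  -> x = 0 + 0
  [4] u = 2  (unchanged)
  [5] d = c * 1  (unchanged)
  [6] return x  (unchanged)
Result (6 stmts):
  b = 0
  c = 2 + 5
  x = 0 + 0
  u = 2
  d = c * 1
  return x

Answer: b = 0
c = 2 + 5
x = 0 + 0
u = 2
d = c * 1
return x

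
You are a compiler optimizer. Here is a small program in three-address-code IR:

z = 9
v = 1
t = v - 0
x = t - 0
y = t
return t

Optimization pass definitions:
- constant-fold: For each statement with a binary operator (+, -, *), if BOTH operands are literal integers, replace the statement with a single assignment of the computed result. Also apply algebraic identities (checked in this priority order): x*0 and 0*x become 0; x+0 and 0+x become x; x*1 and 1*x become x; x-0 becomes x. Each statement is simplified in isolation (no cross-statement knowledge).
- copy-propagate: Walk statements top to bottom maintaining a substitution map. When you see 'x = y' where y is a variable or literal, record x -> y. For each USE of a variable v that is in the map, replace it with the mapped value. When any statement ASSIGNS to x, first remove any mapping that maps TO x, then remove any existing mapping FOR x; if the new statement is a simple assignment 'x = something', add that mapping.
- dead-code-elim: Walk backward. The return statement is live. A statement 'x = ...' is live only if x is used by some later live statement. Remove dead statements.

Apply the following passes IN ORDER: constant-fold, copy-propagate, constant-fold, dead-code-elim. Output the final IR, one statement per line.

Initial IR:
  z = 9
  v = 1
  t = v - 0
  x = t - 0
  y = t
  return t
After constant-fold (6 stmts):
  z = 9
  v = 1
  t = v
  x = t
  y = t
  return t
After copy-propagate (6 stmts):
  z = 9
  v = 1
  t = 1
  x = 1
  y = 1
  return 1
After constant-fold (6 stmts):
  z = 9
  v = 1
  t = 1
  x = 1
  y = 1
  return 1
After dead-code-elim (1 stmts):
  return 1

Answer: return 1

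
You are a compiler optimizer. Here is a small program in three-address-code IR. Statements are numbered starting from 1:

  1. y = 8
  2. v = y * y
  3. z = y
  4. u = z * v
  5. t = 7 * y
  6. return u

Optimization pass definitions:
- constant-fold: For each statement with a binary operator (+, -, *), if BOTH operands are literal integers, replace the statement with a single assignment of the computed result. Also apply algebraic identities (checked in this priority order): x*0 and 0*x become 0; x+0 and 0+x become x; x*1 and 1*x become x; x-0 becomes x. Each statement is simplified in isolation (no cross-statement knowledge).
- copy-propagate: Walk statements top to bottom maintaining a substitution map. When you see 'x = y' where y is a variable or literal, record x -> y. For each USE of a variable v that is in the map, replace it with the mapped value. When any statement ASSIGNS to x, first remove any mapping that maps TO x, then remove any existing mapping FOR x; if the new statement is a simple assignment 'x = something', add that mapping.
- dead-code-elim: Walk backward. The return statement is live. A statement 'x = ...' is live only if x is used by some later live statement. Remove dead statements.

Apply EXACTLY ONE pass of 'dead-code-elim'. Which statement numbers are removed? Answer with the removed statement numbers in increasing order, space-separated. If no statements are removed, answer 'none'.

Backward liveness scan:
Stmt 1 'y = 8': KEEP (y is live); live-in = []
Stmt 2 'v = y * y': KEEP (v is live); live-in = ['y']
Stmt 3 'z = y': KEEP (z is live); live-in = ['v', 'y']
Stmt 4 'u = z * v': KEEP (u is live); live-in = ['v', 'z']
Stmt 5 't = 7 * y': DEAD (t not in live set ['u'])
Stmt 6 'return u': KEEP (return); live-in = ['u']
Removed statement numbers: [5]
Surviving IR:
  y = 8
  v = y * y
  z = y
  u = z * v
  return u

Answer: 5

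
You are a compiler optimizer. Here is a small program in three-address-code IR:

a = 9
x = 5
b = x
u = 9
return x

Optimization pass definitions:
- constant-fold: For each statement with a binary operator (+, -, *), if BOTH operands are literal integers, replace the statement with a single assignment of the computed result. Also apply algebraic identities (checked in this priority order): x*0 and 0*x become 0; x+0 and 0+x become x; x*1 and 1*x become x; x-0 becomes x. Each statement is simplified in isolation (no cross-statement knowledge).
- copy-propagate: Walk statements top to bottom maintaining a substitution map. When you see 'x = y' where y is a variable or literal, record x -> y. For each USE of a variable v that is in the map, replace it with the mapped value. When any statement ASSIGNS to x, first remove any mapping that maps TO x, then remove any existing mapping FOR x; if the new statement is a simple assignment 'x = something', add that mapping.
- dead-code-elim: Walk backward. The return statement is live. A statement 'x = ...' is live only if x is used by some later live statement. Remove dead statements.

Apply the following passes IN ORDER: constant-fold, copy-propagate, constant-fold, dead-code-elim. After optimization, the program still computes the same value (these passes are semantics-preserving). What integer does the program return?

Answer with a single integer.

Initial IR:
  a = 9
  x = 5
  b = x
  u = 9
  return x
After constant-fold (5 stmts):
  a = 9
  x = 5
  b = x
  u = 9
  return x
After copy-propagate (5 stmts):
  a = 9
  x = 5
  b = 5
  u = 9
  return 5
After constant-fold (5 stmts):
  a = 9
  x = 5
  b = 5
  u = 9
  return 5
After dead-code-elim (1 stmts):
  return 5
Evaluate:
  a = 9  =>  a = 9
  x = 5  =>  x = 5
  b = x  =>  b = 5
  u = 9  =>  u = 9
  return x = 5

Answer: 5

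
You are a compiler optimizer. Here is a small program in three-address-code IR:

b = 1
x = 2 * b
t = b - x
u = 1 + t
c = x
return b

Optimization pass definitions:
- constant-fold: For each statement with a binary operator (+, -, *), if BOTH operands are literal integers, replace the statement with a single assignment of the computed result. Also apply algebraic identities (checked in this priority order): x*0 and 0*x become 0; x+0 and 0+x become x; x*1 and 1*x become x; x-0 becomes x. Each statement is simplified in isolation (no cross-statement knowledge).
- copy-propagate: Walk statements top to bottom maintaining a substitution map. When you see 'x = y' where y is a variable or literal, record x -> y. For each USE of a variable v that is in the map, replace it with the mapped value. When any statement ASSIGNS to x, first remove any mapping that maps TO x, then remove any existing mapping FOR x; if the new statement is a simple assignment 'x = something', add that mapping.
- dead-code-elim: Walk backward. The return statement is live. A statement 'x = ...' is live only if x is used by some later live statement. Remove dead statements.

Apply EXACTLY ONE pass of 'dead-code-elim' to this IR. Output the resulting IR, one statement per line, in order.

Answer: b = 1
return b

Derivation:
Applying dead-code-elim statement-by-statement:
  [6] return b  -> KEEP (return); live=['b']
  [5] c = x  -> DEAD (c not live)
  [4] u = 1 + t  -> DEAD (u not live)
  [3] t = b - x  -> DEAD (t not live)
  [2] x = 2 * b  -> DEAD (x not live)
  [1] b = 1  -> KEEP; live=[]
Result (2 stmts):
  b = 1
  return b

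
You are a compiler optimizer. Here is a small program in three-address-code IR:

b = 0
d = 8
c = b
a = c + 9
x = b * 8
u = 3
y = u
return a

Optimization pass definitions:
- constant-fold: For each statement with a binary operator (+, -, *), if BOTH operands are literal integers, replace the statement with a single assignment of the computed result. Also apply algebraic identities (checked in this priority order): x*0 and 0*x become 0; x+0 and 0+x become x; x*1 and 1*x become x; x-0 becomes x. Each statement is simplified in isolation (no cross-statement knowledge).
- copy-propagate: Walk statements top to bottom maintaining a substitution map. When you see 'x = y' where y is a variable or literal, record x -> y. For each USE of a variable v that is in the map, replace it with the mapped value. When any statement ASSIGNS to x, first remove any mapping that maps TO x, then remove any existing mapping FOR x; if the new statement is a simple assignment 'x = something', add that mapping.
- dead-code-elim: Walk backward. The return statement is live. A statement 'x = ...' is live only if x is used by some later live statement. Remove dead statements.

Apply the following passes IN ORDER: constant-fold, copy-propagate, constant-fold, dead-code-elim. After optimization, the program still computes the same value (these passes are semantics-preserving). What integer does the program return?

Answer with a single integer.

Initial IR:
  b = 0
  d = 8
  c = b
  a = c + 9
  x = b * 8
  u = 3
  y = u
  return a
After constant-fold (8 stmts):
  b = 0
  d = 8
  c = b
  a = c + 9
  x = b * 8
  u = 3
  y = u
  return a
After copy-propagate (8 stmts):
  b = 0
  d = 8
  c = 0
  a = 0 + 9
  x = 0 * 8
  u = 3
  y = 3
  return a
After constant-fold (8 stmts):
  b = 0
  d = 8
  c = 0
  a = 9
  x = 0
  u = 3
  y = 3
  return a
After dead-code-elim (2 stmts):
  a = 9
  return a
Evaluate:
  b = 0  =>  b = 0
  d = 8  =>  d = 8
  c = b  =>  c = 0
  a = c + 9  =>  a = 9
  x = b * 8  =>  x = 0
  u = 3  =>  u = 3
  y = u  =>  y = 3
  return a = 9

Answer: 9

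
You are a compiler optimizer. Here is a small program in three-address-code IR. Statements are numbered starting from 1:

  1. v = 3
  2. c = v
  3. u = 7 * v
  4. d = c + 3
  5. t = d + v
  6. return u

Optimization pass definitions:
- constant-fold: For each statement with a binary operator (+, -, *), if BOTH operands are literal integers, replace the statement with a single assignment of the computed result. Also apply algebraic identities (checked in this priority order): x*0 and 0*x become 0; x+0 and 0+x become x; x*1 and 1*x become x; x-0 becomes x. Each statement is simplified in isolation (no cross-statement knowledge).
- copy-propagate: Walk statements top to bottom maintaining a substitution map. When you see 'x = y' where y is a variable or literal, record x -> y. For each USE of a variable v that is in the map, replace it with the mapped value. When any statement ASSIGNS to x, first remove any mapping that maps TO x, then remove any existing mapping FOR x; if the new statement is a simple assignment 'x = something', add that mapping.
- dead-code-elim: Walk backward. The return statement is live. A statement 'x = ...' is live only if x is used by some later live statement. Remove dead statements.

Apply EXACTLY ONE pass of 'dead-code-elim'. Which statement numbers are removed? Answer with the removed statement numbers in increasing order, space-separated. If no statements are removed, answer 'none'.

Answer: 2 4 5

Derivation:
Backward liveness scan:
Stmt 1 'v = 3': KEEP (v is live); live-in = []
Stmt 2 'c = v': DEAD (c not in live set ['v'])
Stmt 3 'u = 7 * v': KEEP (u is live); live-in = ['v']
Stmt 4 'd = c + 3': DEAD (d not in live set ['u'])
Stmt 5 't = d + v': DEAD (t not in live set ['u'])
Stmt 6 'return u': KEEP (return); live-in = ['u']
Removed statement numbers: [2, 4, 5]
Surviving IR:
  v = 3
  u = 7 * v
  return u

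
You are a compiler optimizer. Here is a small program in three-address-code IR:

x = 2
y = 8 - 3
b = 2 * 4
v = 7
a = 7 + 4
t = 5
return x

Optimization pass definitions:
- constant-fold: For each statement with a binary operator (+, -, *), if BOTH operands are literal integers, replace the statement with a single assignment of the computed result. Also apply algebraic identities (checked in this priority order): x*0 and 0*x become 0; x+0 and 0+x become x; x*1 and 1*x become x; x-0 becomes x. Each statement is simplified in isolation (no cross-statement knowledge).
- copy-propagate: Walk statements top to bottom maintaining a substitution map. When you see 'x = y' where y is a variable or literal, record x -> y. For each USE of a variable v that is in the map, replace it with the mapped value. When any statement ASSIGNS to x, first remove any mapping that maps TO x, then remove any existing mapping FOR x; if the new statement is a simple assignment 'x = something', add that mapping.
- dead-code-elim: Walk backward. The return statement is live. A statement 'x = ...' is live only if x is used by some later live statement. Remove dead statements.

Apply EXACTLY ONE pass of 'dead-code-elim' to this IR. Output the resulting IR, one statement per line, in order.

Answer: x = 2
return x

Derivation:
Applying dead-code-elim statement-by-statement:
  [7] return x  -> KEEP (return); live=['x']
  [6] t = 5  -> DEAD (t not live)
  [5] a = 7 + 4  -> DEAD (a not live)
  [4] v = 7  -> DEAD (v not live)
  [3] b = 2 * 4  -> DEAD (b not live)
  [2] y = 8 - 3  -> DEAD (y not live)
  [1] x = 2  -> KEEP; live=[]
Result (2 stmts):
  x = 2
  return x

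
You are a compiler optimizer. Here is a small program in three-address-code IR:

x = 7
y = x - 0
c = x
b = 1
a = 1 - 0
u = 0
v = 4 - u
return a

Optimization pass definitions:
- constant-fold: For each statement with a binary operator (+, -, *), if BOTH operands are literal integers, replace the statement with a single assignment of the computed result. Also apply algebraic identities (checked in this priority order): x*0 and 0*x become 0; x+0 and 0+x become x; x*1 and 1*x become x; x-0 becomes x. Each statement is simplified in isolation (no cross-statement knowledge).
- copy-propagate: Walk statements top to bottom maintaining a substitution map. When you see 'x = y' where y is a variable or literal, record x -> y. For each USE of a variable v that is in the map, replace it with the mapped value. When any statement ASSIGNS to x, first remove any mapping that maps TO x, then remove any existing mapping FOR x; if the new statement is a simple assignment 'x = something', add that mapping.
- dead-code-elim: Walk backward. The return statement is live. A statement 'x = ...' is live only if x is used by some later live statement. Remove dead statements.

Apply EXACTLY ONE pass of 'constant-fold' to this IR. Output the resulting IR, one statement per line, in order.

Applying constant-fold statement-by-statement:
  [1] x = 7  (unchanged)
  [2] y = x - 0  -> y = x
  [3] c = x  (unchanged)
  [4] b = 1  (unchanged)
  [5] a = 1 - 0  -> a = 1
  [6] u = 0  (unchanged)
  [7] v = 4 - u  (unchanged)
  [8] return a  (unchanged)
Result (8 stmts):
  x = 7
  y = x
  c = x
  b = 1
  a = 1
  u = 0
  v = 4 - u
  return a

Answer: x = 7
y = x
c = x
b = 1
a = 1
u = 0
v = 4 - u
return a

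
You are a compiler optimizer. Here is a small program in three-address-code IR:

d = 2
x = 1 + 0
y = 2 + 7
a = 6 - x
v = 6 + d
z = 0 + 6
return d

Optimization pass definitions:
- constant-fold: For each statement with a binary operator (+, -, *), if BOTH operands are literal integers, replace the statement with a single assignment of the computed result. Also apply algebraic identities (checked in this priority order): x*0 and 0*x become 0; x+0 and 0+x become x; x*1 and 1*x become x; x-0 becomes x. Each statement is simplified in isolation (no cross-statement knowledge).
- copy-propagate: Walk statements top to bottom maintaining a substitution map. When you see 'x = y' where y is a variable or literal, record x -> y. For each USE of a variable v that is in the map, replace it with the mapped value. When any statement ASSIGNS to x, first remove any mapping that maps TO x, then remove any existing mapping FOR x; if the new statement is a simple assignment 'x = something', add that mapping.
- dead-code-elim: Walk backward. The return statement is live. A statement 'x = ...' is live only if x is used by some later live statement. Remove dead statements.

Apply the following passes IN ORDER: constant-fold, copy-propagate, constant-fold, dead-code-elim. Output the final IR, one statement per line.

Answer: return 2

Derivation:
Initial IR:
  d = 2
  x = 1 + 0
  y = 2 + 7
  a = 6 - x
  v = 6 + d
  z = 0 + 6
  return d
After constant-fold (7 stmts):
  d = 2
  x = 1
  y = 9
  a = 6 - x
  v = 6 + d
  z = 6
  return d
After copy-propagate (7 stmts):
  d = 2
  x = 1
  y = 9
  a = 6 - 1
  v = 6 + 2
  z = 6
  return 2
After constant-fold (7 stmts):
  d = 2
  x = 1
  y = 9
  a = 5
  v = 8
  z = 6
  return 2
After dead-code-elim (1 stmts):
  return 2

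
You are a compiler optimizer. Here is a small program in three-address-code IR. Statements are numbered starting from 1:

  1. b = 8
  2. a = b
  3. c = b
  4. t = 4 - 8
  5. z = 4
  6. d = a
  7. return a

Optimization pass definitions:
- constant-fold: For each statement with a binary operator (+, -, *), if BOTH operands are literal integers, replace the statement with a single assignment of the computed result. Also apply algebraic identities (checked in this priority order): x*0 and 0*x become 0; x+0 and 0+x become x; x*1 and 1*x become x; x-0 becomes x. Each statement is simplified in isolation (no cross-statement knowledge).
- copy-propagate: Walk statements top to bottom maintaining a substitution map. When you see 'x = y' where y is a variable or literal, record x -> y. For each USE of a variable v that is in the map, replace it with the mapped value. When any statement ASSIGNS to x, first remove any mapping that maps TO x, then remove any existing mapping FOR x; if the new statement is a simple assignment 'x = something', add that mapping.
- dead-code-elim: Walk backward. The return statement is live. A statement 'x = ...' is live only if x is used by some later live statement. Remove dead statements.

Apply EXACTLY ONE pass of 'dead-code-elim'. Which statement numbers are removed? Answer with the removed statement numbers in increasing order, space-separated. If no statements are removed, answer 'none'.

Backward liveness scan:
Stmt 1 'b = 8': KEEP (b is live); live-in = []
Stmt 2 'a = b': KEEP (a is live); live-in = ['b']
Stmt 3 'c = b': DEAD (c not in live set ['a'])
Stmt 4 't = 4 - 8': DEAD (t not in live set ['a'])
Stmt 5 'z = 4': DEAD (z not in live set ['a'])
Stmt 6 'd = a': DEAD (d not in live set ['a'])
Stmt 7 'return a': KEEP (return); live-in = ['a']
Removed statement numbers: [3, 4, 5, 6]
Surviving IR:
  b = 8
  a = b
  return a

Answer: 3 4 5 6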